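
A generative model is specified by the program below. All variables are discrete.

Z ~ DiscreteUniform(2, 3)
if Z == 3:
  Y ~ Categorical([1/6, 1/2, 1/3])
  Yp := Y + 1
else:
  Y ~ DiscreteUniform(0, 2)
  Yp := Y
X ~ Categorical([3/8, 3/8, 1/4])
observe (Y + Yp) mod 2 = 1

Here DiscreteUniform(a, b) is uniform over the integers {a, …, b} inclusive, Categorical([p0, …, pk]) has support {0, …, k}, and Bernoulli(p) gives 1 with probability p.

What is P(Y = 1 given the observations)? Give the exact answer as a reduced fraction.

P(Y = 1 | obs) = 1/2

Enumerate traces; 9 have nonzero weight after conditioning:
  (Z=3, Y=0, X=0) weight 1/32
  (Z=3, Y=0, X=1) weight 1/32
  (Z=3, Y=0, X=2) weight 1/48
  (Z=3, Y=1, X=0) weight 3/32
  (Z=3, Y=1, X=1) weight 3/32
  (Z=3, Y=1, X=2) weight 1/16
  (Z=3, Y=2, X=0) weight 1/16
  (Z=3, Y=2, X=1) weight 1/16
  … 1 more
Group by Y:
  weight(Y=0) = 1/12
  weight(Y=1) = 1/4
  weight(Y=2) = 1/6
Total weight = 1/12 + 1/4 + 1/6 = 1/2
P(Y=0 | obs) = 1/12 / 1/2 = 1/6
P(Y=1 | obs) = 1/4 / 1/2 = 1/2
P(Y=2 | obs) = 1/6 / 1/2 = 1/3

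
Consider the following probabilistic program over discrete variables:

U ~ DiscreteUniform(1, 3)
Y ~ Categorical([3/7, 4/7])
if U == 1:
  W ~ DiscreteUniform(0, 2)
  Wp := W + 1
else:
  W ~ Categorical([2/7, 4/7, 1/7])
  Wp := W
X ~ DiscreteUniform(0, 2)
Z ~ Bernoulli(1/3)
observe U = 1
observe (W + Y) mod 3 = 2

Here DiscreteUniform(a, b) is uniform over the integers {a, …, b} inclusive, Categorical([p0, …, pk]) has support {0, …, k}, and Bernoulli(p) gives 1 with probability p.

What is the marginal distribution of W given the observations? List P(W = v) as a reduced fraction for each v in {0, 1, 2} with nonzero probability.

P(W=1) = 4/7, P(W=2) = 3/7

Enumerate traces; 12 have nonzero weight after conditioning:
  (U=1, Y=0, W=2, X=0, Z=0) weight 2/189
  (U=1, Y=0, W=2, X=0, Z=1) weight 1/189
  (U=1, Y=0, W=2, X=1, Z=0) weight 2/189
  (U=1, Y=0, W=2, X=1, Z=1) weight 1/189
  (U=1, Y=0, W=2, X=2, Z=0) weight 2/189
  (U=1, Y=0, W=2, X=2, Z=1) weight 1/189
  (U=1, Y=1, W=1, X=0, Z=0) weight 8/567
  (U=1, Y=1, W=1, X=0, Z=1) weight 4/567
  … 4 more
Group by W:
  weight(W=1) = 4/63
  weight(W=2) = 1/21
Total weight = 4/63 + 1/21 = 1/9
P(W=1 | obs) = 4/63 / 1/9 = 4/7
P(W=2 | obs) = 1/21 / 1/9 = 3/7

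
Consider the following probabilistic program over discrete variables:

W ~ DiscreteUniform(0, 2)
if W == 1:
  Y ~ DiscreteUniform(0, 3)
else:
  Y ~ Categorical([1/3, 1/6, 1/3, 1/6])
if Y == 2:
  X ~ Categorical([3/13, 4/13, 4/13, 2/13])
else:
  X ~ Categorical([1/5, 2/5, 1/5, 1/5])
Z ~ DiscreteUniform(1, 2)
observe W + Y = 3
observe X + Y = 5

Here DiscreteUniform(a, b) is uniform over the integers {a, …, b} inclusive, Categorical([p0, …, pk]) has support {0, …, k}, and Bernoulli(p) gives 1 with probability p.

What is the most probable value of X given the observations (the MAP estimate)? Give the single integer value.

Enumerate traces; 4 have nonzero weight after conditioning:
  (W=0, Y=3, X=2, Z=1) weight 1/180
  (W=0, Y=3, X=2, Z=2) weight 1/180
  (W=1, Y=2, X=3, Z=1) weight 1/156
  (W=1, Y=2, X=3, Z=2) weight 1/156
Group by X:
  weight(X=2) = 1/90
  weight(X=3) = 1/78
Total weight = 1/90 + 1/78 = 14/585
P(X=2 | obs) = 1/90 / 14/585 = 13/28
P(X=3 | obs) = 1/78 / 14/585 = 15/28
argmax = 3

argmax_v P(X = v | obs) = 3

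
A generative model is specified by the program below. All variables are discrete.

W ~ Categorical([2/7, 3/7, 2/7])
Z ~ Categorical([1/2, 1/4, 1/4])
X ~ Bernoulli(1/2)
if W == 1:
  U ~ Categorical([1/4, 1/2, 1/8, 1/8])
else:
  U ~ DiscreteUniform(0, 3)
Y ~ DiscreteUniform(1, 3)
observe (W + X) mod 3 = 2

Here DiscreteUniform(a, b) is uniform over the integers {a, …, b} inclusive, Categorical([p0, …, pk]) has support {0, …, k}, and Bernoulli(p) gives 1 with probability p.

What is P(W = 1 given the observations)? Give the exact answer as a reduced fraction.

P(W = 1 | obs) = 3/5

Enumerate traces; 72 have nonzero weight after conditioning:
  (W=1, Z=0, X=1, U=0, Y=1) weight 1/112
  (W=1, Z=0, X=1, U=0, Y=2) weight 1/112
  (W=1, Z=0, X=1, U=0, Y=3) weight 1/112
  (W=1, Z=0, X=1, U=1, Y=1) weight 1/56
  (W=1, Z=0, X=1, U=1, Y=2) weight 1/56
  (W=1, Z=0, X=1, U=1, Y=3) weight 1/56
  (W=1, Z=0, X=1, U=2, Y=1) weight 1/224
  (W=1, Z=0, X=1, U=2, Y=2) weight 1/224
  (W=2, Z=0, X=0, U=0, Y=1) weight 1/168
  … 63 more
Group by W:
  weight(W=1) = 3/14
  weight(W=2) = 1/7
Total weight = 3/14 + 1/7 = 5/14
P(W=1 | obs) = 3/14 / 5/14 = 3/5
P(W=2 | obs) = 1/7 / 5/14 = 2/5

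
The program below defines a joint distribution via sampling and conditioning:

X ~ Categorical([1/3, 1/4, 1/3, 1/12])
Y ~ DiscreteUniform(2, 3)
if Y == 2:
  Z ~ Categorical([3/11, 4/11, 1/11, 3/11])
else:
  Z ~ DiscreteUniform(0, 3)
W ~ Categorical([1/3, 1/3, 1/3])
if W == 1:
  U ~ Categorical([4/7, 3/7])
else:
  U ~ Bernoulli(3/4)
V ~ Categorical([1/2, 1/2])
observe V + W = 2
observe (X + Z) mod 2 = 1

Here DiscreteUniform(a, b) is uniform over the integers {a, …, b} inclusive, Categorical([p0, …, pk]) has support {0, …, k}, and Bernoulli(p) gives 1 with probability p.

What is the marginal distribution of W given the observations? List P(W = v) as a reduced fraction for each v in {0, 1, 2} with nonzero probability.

P(W=1) = 1/2, P(W=2) = 1/2

Enumerate traces; 64 have nonzero weight after conditioning:
  (X=0, Y=2, Z=1, W=1, U=0, V=1) weight 4/693
  (X=0, Y=2, Z=1, W=1, U=1, V=1) weight 1/231
  (X=0, Y=2, Z=1, W=2, U=0, V=0) weight 1/396
  (X=0, Y=2, Z=1, W=2, U=1, V=0) weight 1/132
  (X=0, Y=2, Z=3, W=1, U=0, V=1) weight 1/231
  (X=0, Y=2, Z=3, W=1, U=1, V=1) weight 1/308
  (X=0, Y=2, Z=3, W=2, U=0, V=0) weight 1/528
  (X=0, Y=2, Z=3, W=2, U=1, V=0) weight 1/176
  … 56 more
Group by W:
  weight(W=1) = 23/264
  weight(W=2) = 23/264
Total weight = 23/264 + 23/264 = 23/132
P(W=1 | obs) = 23/264 / 23/132 = 1/2
P(W=2 | obs) = 23/264 / 23/132 = 1/2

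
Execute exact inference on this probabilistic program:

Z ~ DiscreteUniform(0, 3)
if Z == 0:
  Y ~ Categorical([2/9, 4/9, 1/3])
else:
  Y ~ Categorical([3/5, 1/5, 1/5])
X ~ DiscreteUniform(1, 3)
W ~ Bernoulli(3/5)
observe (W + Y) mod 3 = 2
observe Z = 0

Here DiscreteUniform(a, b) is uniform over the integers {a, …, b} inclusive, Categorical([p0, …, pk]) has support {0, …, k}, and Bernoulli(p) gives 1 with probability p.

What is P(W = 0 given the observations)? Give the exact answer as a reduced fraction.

P(W = 0 | obs) = 1/3

Enumerate traces; 6 have nonzero weight after conditioning:
  (Z=0, Y=1, X=1, W=1) weight 1/45
  (Z=0, Y=1, X=2, W=1) weight 1/45
  (Z=0, Y=1, X=3, W=1) weight 1/45
  (Z=0, Y=2, X=1, W=0) weight 1/90
  (Z=0, Y=2, X=2, W=0) weight 1/90
  (Z=0, Y=2, X=3, W=0) weight 1/90
Group by W:
  weight(W=0) = 1/30
  weight(W=1) = 1/15
Total weight = 1/30 + 1/15 = 1/10
P(W=0 | obs) = 1/30 / 1/10 = 1/3
P(W=1 | obs) = 1/15 / 1/10 = 2/3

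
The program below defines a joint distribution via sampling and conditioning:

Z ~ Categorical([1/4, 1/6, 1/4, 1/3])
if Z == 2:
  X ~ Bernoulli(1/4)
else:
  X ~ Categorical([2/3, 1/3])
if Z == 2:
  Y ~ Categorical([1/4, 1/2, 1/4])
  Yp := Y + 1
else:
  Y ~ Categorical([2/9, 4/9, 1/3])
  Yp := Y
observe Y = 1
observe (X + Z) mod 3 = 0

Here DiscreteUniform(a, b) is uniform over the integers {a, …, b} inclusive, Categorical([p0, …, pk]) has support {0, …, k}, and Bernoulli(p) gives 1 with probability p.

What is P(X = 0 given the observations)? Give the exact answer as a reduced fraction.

Enumerate traces; 3 have nonzero weight after conditioning:
  (Z=0, X=0, Y=1) weight 2/27
  (Z=2, X=1, Y=1) weight 1/32
  (Z=3, X=0, Y=1) weight 8/81
Group by X:
  weight(X=0) = 14/81
  weight(X=1) = 1/32
Total weight = 14/81 + 1/32 = 529/2592
P(X=0 | obs) = 14/81 / 529/2592 = 448/529
P(X=1 | obs) = 1/32 / 529/2592 = 81/529

P(X = 0 | obs) = 448/529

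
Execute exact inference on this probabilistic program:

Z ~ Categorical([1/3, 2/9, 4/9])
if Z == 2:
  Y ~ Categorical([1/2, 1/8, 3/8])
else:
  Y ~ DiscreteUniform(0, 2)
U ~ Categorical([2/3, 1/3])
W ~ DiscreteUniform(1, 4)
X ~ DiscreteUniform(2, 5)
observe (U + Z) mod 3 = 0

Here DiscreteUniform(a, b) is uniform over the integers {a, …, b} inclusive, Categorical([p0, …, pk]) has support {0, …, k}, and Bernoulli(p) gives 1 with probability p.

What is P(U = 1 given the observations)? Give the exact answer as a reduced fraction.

Enumerate traces; 96 have nonzero weight after conditioning:
  (Z=0, Y=0, U=0, W=1, X=2) weight 1/216
  (Z=0, Y=0, U=0, W=1, X=3) weight 1/216
  (Z=0, Y=0, U=0, W=1, X=4) weight 1/216
  (Z=0, Y=0, U=0, W=1, X=5) weight 1/216
  (Z=0, Y=0, U=0, W=2, X=2) weight 1/216
  (Z=0, Y=0, U=0, W=2, X=3) weight 1/216
  (Z=0, Y=0, U=0, W=2, X=4) weight 1/216
  (Z=0, Y=0, U=0, W=2, X=5) weight 1/216
  (Z=2, Y=0, U=1, W=1, X=2) weight 1/216
  … 87 more
Group by U:
  weight(U=0) = 2/9
  weight(U=1) = 4/27
Total weight = 2/9 + 4/27 = 10/27
P(U=0 | obs) = 2/9 / 10/27 = 3/5
P(U=1 | obs) = 4/27 / 10/27 = 2/5

P(U = 1 | obs) = 2/5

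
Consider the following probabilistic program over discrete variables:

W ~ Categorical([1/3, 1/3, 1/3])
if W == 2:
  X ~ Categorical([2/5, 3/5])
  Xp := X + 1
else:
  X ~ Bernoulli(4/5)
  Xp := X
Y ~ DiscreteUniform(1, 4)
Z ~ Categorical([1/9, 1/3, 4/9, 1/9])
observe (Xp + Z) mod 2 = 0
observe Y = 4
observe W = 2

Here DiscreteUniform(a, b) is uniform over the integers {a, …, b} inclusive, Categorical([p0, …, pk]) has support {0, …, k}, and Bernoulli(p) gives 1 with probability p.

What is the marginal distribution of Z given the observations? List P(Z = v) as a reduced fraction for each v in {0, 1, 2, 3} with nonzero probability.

Enumerate traces; 4 have nonzero weight after conditioning:
  (W=2, X=0, Y=4, Z=1) weight 1/90
  (W=2, X=0, Y=4, Z=3) weight 1/270
  (W=2, X=1, Y=4, Z=0) weight 1/180
  (W=2, X=1, Y=4, Z=2) weight 1/45
Group by Z:
  weight(Z=0) = 1/180
  weight(Z=1) = 1/90
  weight(Z=2) = 1/45
  weight(Z=3) = 1/270
Total weight = 1/180 + 1/90 + 1/45 + 1/270 = 23/540
P(Z=0 | obs) = 1/180 / 23/540 = 3/23
P(Z=1 | obs) = 1/90 / 23/540 = 6/23
P(Z=2 | obs) = 1/45 / 23/540 = 12/23
P(Z=3 | obs) = 1/270 / 23/540 = 2/23

P(Z=0) = 3/23, P(Z=1) = 6/23, P(Z=2) = 12/23, P(Z=3) = 2/23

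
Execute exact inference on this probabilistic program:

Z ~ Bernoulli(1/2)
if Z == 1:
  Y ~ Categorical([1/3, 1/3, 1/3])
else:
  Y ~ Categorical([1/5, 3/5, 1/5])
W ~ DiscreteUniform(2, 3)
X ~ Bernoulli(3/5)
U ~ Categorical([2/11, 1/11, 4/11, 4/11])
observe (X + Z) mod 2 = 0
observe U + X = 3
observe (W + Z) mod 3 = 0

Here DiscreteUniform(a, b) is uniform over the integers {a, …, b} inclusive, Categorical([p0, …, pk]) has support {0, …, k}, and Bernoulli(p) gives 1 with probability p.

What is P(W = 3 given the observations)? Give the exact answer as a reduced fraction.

P(W = 3 | obs) = 2/5

Enumerate traces; 6 have nonzero weight after conditioning:
  (Z=0, Y=0, W=3, X=0, U=3) weight 2/275
  (Z=0, Y=1, W=3, X=0, U=3) weight 6/275
  (Z=0, Y=2, W=3, X=0, U=3) weight 2/275
  (Z=1, Y=0, W=2, X=1, U=2) weight 1/55
  (Z=1, Y=1, W=2, X=1, U=2) weight 1/55
  (Z=1, Y=2, W=2, X=1, U=2) weight 1/55
Group by W:
  weight(W=2) = 3/55
  weight(W=3) = 2/55
Total weight = 3/55 + 2/55 = 1/11
P(W=2 | obs) = 3/55 / 1/11 = 3/5
P(W=3 | obs) = 2/55 / 1/11 = 2/5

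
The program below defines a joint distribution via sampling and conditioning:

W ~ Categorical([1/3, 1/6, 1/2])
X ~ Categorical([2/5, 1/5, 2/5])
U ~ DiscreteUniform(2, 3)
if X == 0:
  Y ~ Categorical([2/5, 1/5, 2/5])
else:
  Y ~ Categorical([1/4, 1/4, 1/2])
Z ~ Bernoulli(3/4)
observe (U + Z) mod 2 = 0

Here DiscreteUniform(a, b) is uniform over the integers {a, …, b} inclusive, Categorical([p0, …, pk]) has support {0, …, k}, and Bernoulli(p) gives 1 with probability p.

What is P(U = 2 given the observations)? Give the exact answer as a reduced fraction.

Enumerate traces; 54 have nonzero weight after conditioning:
  (W=0, X=0, U=2, Y=0, Z=0) weight 1/150
  (W=0, X=0, U=2, Y=1, Z=0) weight 1/300
  (W=0, X=0, U=2, Y=2, Z=0) weight 1/150
  (W=0, X=0, U=3, Y=0, Z=1) weight 1/50
  (W=0, X=0, U=3, Y=1, Z=1) weight 1/100
  (W=0, X=0, U=3, Y=2, Z=1) weight 1/50
  (W=0, X=1, U=2, Y=0, Z=0) weight 1/480
  (W=0, X=1, U=2, Y=1, Z=0) weight 1/480
  … 46 more
Group by U:
  weight(U=2) = 1/8
  weight(U=3) = 3/8
Total weight = 1/8 + 3/8 = 1/2
P(U=2 | obs) = 1/8 / 1/2 = 1/4
P(U=3 | obs) = 3/8 / 1/2 = 3/4

P(U = 2 | obs) = 1/4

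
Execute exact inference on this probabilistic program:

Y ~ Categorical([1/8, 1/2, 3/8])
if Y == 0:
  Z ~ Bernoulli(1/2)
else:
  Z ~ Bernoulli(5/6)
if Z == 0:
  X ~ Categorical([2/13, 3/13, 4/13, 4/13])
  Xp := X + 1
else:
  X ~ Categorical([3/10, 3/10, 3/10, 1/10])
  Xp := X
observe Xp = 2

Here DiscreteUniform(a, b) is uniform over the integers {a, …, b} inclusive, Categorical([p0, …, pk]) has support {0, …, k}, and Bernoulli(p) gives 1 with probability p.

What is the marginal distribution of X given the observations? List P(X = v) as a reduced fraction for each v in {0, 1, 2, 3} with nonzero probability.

Enumerate traces; 6 have nonzero weight after conditioning:
  (Y=0, Z=0, X=1) weight 3/208
  (Y=0, Z=1, X=2) weight 3/160
  (Y=1, Z=0, X=1) weight 1/52
  (Y=1, Z=1, X=2) weight 1/8
  (Y=2, Z=0, X=1) weight 3/208
  (Y=2, Z=1, X=2) weight 3/32
Group by X:
  weight(X=1) = 5/104
  weight(X=2) = 19/80
Total weight = 5/104 + 19/80 = 297/1040
P(X=1 | obs) = 5/104 / 297/1040 = 50/297
P(X=2 | obs) = 19/80 / 297/1040 = 247/297

P(X=1) = 50/297, P(X=2) = 247/297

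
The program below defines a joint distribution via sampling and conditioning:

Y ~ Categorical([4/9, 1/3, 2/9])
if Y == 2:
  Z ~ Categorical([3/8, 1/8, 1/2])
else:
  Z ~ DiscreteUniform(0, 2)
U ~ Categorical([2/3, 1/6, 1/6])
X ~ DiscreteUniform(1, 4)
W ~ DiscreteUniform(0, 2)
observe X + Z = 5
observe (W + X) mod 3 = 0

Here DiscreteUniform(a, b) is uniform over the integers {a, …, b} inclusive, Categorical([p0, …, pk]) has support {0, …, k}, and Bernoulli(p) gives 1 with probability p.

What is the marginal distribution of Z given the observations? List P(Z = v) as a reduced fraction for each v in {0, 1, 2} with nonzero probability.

P(Z=1) = 31/71, P(Z=2) = 40/71

Enumerate traces; 18 have nonzero weight after conditioning:
  (Y=0, Z=1, U=0, X=4, W=2) weight 2/243
  (Y=0, Z=1, U=1, X=4, W=2) weight 1/486
  (Y=0, Z=1, U=2, X=4, W=2) weight 1/486
  (Y=0, Z=2, U=0, X=3, W=0) weight 2/243
  (Y=0, Z=2, U=1, X=3, W=0) weight 1/486
  (Y=0, Z=2, U=2, X=3, W=0) weight 1/486
  (Y=1, Z=1, U=0, X=4, W=2) weight 1/162
  (Y=1, Z=1, U=1, X=4, W=2) weight 1/648
  … 10 more
Group by Z:
  weight(Z=1) = 31/1296
  weight(Z=2) = 5/162
Total weight = 31/1296 + 5/162 = 71/1296
P(Z=1 | obs) = 31/1296 / 71/1296 = 31/71
P(Z=2 | obs) = 5/162 / 71/1296 = 40/71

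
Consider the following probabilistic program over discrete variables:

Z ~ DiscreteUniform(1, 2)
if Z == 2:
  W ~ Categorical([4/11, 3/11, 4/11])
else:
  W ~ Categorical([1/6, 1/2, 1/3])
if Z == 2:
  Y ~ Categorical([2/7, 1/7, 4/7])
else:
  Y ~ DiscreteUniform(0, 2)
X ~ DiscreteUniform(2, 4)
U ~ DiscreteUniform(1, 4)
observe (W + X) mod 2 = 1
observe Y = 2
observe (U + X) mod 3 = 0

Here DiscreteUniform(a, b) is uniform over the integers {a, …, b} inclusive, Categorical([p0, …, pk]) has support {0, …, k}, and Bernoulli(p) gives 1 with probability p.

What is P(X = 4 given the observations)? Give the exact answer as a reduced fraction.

P(X = 4 | obs) = 149/716

Enumerate traces; 10 have nonzero weight after conditioning:
  (Z=1, W=0, Y=2, X=3, U=3) weight 1/432
  (Z=1, W=1, Y=2, X=2, U=1) weight 1/144
  (Z=1, W=1, Y=2, X=2, U=4) weight 1/144
  (Z=1, W=1, Y=2, X=4, U=2) weight 1/144
  (Z=1, W=2, Y=2, X=3, U=3) weight 1/216
  (Z=2, W=0, Y=2, X=3, U=3) weight 2/231
  (Z=2, W=1, Y=2, X=2, U=1) weight 1/154
  (Z=2, W=1, Y=2, X=2, U=4) weight 1/154
  … 2 more
Group by X:
  weight(X=2) = 149/5544
  weight(X=3) = 269/11088
  weight(X=4) = 149/11088
Total weight = 149/5544 + 269/11088 + 149/11088 = 179/2772
P(X=2 | obs) = 149/5544 / 179/2772 = 149/358
P(X=3 | obs) = 269/11088 / 179/2772 = 269/716
P(X=4 | obs) = 149/11088 / 179/2772 = 149/716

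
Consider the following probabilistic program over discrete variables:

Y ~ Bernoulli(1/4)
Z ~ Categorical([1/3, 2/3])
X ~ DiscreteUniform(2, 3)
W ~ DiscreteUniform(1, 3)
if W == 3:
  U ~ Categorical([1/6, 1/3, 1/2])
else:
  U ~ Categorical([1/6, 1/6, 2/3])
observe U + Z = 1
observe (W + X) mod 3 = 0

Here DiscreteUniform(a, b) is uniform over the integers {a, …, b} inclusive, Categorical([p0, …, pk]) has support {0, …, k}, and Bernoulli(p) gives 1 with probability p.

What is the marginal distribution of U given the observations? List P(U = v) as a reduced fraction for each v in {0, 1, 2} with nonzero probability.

Enumerate traces; 8 have nonzero weight after conditioning:
  (Y=0, Z=0, X=2, W=1, U=1) weight 1/144
  (Y=0, Z=0, X=3, W=3, U=1) weight 1/72
  (Y=0, Z=1, X=2, W=1, U=0) weight 1/72
  (Y=0, Z=1, X=3, W=3, U=0) weight 1/72
  (Y=1, Z=0, X=2, W=1, U=1) weight 1/432
  (Y=1, Z=0, X=3, W=3, U=1) weight 1/216
  (Y=1, Z=1, X=2, W=1, U=0) weight 1/216
  (Y=1, Z=1, X=3, W=3, U=0) weight 1/216
Group by U:
  weight(U=0) = 1/27
  weight(U=1) = 1/36
Total weight = 1/27 + 1/36 = 7/108
P(U=0 | obs) = 1/27 / 7/108 = 4/7
P(U=1 | obs) = 1/36 / 7/108 = 3/7

P(U=0) = 4/7, P(U=1) = 3/7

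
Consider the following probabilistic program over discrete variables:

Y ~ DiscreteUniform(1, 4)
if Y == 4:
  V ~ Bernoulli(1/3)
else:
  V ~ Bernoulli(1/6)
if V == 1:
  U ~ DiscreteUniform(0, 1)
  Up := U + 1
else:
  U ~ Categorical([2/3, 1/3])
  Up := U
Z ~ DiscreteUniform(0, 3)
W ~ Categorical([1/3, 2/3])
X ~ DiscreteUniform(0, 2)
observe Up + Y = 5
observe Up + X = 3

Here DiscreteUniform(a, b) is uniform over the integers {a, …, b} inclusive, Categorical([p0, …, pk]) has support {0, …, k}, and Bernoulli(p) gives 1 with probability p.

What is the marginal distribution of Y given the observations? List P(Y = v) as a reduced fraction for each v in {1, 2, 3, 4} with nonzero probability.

Enumerate traces; 24 have nonzero weight after conditioning:
  (Y=3, V=1, U=1, Z=0, W=0, X=1) weight 1/1728
  (Y=3, V=1, U=1, Z=0, W=1, X=1) weight 1/864
  (Y=3, V=1, U=1, Z=1, W=0, X=1) weight 1/1728
  (Y=3, V=1, U=1, Z=1, W=1, X=1) weight 1/864
  (Y=3, V=1, U=1, Z=2, W=0, X=1) weight 1/1728
  (Y=3, V=1, U=1, Z=2, W=1, X=1) weight 1/864
  (Y=3, V=1, U=1, Z=3, W=0, X=1) weight 1/1728
  (Y=3, V=1, U=1, Z=3, W=1, X=1) weight 1/864
  (Y=4, V=0, U=1, Z=0, W=0, X=2) weight 1/648
  … 15 more
Group by Y:
  weight(Y=3) = 1/144
  weight(Y=4) = 7/216
Total weight = 1/144 + 7/216 = 17/432
P(Y=3 | obs) = 1/144 / 17/432 = 3/17
P(Y=4 | obs) = 7/216 / 17/432 = 14/17

P(Y=3) = 3/17, P(Y=4) = 14/17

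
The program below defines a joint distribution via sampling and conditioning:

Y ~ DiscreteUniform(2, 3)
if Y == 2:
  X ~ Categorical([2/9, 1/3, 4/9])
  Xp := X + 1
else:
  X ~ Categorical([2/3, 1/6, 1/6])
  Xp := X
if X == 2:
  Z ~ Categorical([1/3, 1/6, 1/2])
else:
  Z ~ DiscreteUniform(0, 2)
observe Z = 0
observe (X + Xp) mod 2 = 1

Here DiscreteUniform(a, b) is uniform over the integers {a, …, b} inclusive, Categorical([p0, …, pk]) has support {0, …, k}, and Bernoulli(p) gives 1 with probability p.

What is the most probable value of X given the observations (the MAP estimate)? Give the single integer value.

Enumerate traces; 3 have nonzero weight after conditioning:
  (Y=2, X=0, Z=0) weight 1/27
  (Y=2, X=1, Z=0) weight 1/18
  (Y=2, X=2, Z=0) weight 2/27
Group by X:
  weight(X=0) = 1/27
  weight(X=1) = 1/18
  weight(X=2) = 2/27
Total weight = 1/27 + 1/18 + 2/27 = 1/6
P(X=0 | obs) = 1/27 / 1/6 = 2/9
P(X=1 | obs) = 1/18 / 1/6 = 1/3
P(X=2 | obs) = 2/27 / 1/6 = 4/9
argmax = 2

argmax_v P(X = v | obs) = 2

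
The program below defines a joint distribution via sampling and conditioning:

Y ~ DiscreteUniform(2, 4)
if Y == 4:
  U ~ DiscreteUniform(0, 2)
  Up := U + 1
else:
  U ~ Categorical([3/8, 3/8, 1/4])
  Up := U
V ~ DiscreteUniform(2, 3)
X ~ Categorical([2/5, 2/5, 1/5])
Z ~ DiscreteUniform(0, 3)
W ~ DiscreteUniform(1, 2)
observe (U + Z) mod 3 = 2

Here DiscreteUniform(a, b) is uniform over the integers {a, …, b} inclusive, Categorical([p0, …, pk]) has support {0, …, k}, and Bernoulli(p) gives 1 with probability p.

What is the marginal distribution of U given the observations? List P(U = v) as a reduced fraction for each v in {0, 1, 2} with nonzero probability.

P(U=0) = 13/46, P(U=1) = 13/46, P(U=2) = 10/23

Enumerate traces; 144 have nonzero weight after conditioning:
  (Y=2, U=0, V=2, X=0, Z=2, W=1) weight 1/320
  (Y=2, U=0, V=2, X=0, Z=2, W=2) weight 1/320
  (Y=2, U=0, V=2, X=1, Z=2, W=1) weight 1/320
  (Y=2, U=0, V=2, X=1, Z=2, W=2) weight 1/320
  (Y=2, U=0, V=2, X=2, Z=2, W=1) weight 1/640
  (Y=2, U=0, V=2, X=2, Z=2, W=2) weight 1/640
  (Y=2, U=0, V=3, X=0, Z=2, W=1) weight 1/320
  (Y=2, U=0, V=3, X=0, Z=2, W=2) weight 1/320
  (Y=2, U=1, V=2, X=0, Z=1, W=1) weight 1/320
  (Y=2, U=2, V=2, X=0, Z=0, W=1) weight 1/480
  … 134 more
Group by U:
  weight(U=0) = 13/144
  weight(U=1) = 13/144
  weight(U=2) = 5/36
Total weight = 13/144 + 13/144 + 5/36 = 23/72
P(U=0 | obs) = 13/144 / 23/72 = 13/46
P(U=1 | obs) = 13/144 / 23/72 = 13/46
P(U=2 | obs) = 5/36 / 23/72 = 10/23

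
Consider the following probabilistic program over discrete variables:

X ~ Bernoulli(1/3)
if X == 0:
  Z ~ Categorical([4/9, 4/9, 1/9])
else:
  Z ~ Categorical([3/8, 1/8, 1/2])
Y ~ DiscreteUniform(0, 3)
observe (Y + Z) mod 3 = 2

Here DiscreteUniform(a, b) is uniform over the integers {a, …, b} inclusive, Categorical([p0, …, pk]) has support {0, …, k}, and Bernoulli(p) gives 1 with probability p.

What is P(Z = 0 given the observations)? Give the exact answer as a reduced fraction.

Enumerate traces; 8 have nonzero weight after conditioning:
  (X=0, Z=0, Y=2) weight 2/27
  (X=0, Z=1, Y=1) weight 2/27
  (X=0, Z=2, Y=0) weight 1/54
  (X=0, Z=2, Y=3) weight 1/54
  (X=1, Z=0, Y=2) weight 1/32
  (X=1, Z=1, Y=1) weight 1/96
  (X=1, Z=2, Y=0) weight 1/24
  (X=1, Z=2, Y=3) weight 1/24
Group by Z:
  weight(Z=0) = 91/864
  weight(Z=1) = 73/864
  weight(Z=2) = 13/108
Total weight = 91/864 + 73/864 + 13/108 = 67/216
P(Z=0 | obs) = 91/864 / 67/216 = 91/268
P(Z=1 | obs) = 73/864 / 67/216 = 73/268
P(Z=2 | obs) = 13/108 / 67/216 = 26/67

P(Z = 0 | obs) = 91/268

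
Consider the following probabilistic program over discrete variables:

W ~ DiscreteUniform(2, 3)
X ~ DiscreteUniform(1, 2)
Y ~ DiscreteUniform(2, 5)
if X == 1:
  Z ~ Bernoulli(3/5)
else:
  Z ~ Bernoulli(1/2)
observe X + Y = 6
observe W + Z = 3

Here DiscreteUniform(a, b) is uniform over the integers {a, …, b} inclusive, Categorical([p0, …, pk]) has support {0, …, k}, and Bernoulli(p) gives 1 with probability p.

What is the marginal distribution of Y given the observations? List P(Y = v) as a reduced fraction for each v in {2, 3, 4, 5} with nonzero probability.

P(Y=4) = 1/2, P(Y=5) = 1/2

Enumerate traces; 4 have nonzero weight after conditioning:
  (W=2, X=1, Y=5, Z=1) weight 3/80
  (W=2, X=2, Y=4, Z=1) weight 1/32
  (W=3, X=1, Y=5, Z=0) weight 1/40
  (W=3, X=2, Y=4, Z=0) weight 1/32
Group by Y:
  weight(Y=4) = 1/16
  weight(Y=5) = 1/16
Total weight = 1/16 + 1/16 = 1/8
P(Y=4 | obs) = 1/16 / 1/8 = 1/2
P(Y=5 | obs) = 1/16 / 1/8 = 1/2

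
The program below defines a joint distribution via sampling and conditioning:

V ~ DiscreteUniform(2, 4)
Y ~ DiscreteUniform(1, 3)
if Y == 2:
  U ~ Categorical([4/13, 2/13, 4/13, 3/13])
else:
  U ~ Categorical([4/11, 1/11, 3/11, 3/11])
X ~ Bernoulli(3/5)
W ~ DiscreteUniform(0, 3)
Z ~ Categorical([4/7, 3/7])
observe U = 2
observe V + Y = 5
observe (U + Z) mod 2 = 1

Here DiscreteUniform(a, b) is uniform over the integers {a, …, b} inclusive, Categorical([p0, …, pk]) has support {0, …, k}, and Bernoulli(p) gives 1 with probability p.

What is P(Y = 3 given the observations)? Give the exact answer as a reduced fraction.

P(Y = 3 | obs) = 39/122

Enumerate traces; 24 have nonzero weight after conditioning:
  (V=2, Y=3, U=2, X=0, W=0, Z=1) weight 1/770
  (V=2, Y=3, U=2, X=0, W=1, Z=1) weight 1/770
  (V=2, Y=3, U=2, X=0, W=2, Z=1) weight 1/770
  (V=2, Y=3, U=2, X=0, W=3, Z=1) weight 1/770
  (V=2, Y=3, U=2, X=1, W=0, Z=1) weight 3/1540
  (V=2, Y=3, U=2, X=1, W=1, Z=1) weight 3/1540
  (V=2, Y=3, U=2, X=1, W=2, Z=1) weight 3/1540
  (V=2, Y=3, U=2, X=1, W=3, Z=1) weight 3/1540
  (V=3, Y=2, U=2, X=0, W=0, Z=1) weight 2/1365
  (V=4, Y=1, U=2, X=0, W=0, Z=1) weight 1/770
  … 14 more
Group by Y:
  weight(Y=1) = 1/77
  weight(Y=2) = 4/273
  weight(Y=3) = 1/77
Total weight = 1/77 + 4/273 + 1/77 = 122/3003
P(Y=1 | obs) = 1/77 / 122/3003 = 39/122
P(Y=2 | obs) = 4/273 / 122/3003 = 22/61
P(Y=3 | obs) = 1/77 / 122/3003 = 39/122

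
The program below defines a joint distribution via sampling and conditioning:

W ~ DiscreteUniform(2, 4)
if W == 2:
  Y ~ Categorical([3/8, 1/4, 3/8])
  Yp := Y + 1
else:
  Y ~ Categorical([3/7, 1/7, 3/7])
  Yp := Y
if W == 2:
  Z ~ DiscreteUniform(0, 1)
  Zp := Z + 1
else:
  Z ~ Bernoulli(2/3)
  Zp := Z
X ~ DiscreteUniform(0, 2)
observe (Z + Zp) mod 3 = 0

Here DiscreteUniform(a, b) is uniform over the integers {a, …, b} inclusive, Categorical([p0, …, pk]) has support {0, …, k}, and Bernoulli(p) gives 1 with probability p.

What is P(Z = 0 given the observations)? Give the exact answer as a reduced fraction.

P(Z = 0 | obs) = 4/7

Enumerate traces; 27 have nonzero weight after conditioning:
  (W=2, Y=0, Z=1, X=0) weight 1/48
  (W=2, Y=0, Z=1, X=1) weight 1/48
  (W=2, Y=0, Z=1, X=2) weight 1/48
  (W=2, Y=1, Z=1, X=0) weight 1/72
  (W=2, Y=1, Z=1, X=1) weight 1/72
  (W=2, Y=1, Z=1, X=2) weight 1/72
  (W=2, Y=2, Z=1, X=0) weight 1/48
  (W=2, Y=2, Z=1, X=1) weight 1/48
  (W=3, Y=0, Z=0, X=0) weight 1/63
  … 18 more
Group by Z:
  weight(Z=0) = 2/9
  weight(Z=1) = 1/6
Total weight = 2/9 + 1/6 = 7/18
P(Z=0 | obs) = 2/9 / 7/18 = 4/7
P(Z=1 | obs) = 1/6 / 7/18 = 3/7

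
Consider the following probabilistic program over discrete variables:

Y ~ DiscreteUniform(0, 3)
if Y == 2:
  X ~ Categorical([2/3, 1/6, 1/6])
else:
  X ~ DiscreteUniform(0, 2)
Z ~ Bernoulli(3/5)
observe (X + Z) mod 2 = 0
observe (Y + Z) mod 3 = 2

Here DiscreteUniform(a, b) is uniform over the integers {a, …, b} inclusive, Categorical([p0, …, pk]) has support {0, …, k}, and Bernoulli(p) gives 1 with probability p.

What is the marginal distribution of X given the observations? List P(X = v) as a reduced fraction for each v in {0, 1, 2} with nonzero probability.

P(X=0) = 1/2, P(X=1) = 3/8, P(X=2) = 1/8

Enumerate traces; 3 have nonzero weight after conditioning:
  (Y=1, X=1, Z=1) weight 1/20
  (Y=2, X=0, Z=0) weight 1/15
  (Y=2, X=2, Z=0) weight 1/60
Group by X:
  weight(X=0) = 1/15
  weight(X=1) = 1/20
  weight(X=2) = 1/60
Total weight = 1/15 + 1/20 + 1/60 = 2/15
P(X=0 | obs) = 1/15 / 2/15 = 1/2
P(X=1 | obs) = 1/20 / 2/15 = 3/8
P(X=2 | obs) = 1/60 / 2/15 = 1/8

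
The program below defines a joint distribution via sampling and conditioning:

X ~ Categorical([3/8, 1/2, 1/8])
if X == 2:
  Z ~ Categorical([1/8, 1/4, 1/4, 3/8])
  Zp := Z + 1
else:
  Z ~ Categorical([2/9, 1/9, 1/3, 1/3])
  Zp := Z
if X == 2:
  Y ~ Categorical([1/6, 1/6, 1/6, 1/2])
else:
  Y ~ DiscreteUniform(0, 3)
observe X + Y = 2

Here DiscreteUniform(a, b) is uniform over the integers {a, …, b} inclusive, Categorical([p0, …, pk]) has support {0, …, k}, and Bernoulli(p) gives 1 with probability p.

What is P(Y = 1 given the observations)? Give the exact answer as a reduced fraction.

Enumerate traces; 12 have nonzero weight after conditioning:
  (X=0, Z=0, Y=2) weight 1/48
  (X=0, Z=1, Y=2) weight 1/96
  (X=0, Z=2, Y=2) weight 1/32
  (X=0, Z=3, Y=2) weight 1/32
  (X=1, Z=0, Y=1) weight 1/36
  (X=1, Z=1, Y=1) weight 1/72
  (X=1, Z=2, Y=1) weight 1/24
  (X=1, Z=3, Y=1) weight 1/24
  (X=2, Z=0, Y=0) weight 1/384
  … 3 more
Group by Y:
  weight(Y=0) = 1/48
  weight(Y=1) = 1/8
  weight(Y=2) = 3/32
Total weight = 1/48 + 1/8 + 3/32 = 23/96
P(Y=0 | obs) = 1/48 / 23/96 = 2/23
P(Y=1 | obs) = 1/8 / 23/96 = 12/23
P(Y=2 | obs) = 3/32 / 23/96 = 9/23

P(Y = 1 | obs) = 12/23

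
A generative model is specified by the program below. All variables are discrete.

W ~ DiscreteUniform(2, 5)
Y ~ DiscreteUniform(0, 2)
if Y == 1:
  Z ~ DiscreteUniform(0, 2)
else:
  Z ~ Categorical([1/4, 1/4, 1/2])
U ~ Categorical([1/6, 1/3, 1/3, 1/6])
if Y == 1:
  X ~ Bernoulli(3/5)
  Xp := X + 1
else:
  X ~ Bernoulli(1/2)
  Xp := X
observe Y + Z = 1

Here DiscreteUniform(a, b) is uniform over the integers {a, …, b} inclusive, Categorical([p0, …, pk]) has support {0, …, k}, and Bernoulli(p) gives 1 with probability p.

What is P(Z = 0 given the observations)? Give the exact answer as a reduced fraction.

Enumerate traces; 64 have nonzero weight after conditioning:
  (W=2, Y=0, Z=1, U=0, X=0) weight 1/576
  (W=2, Y=0, Z=1, U=0, X=1) weight 1/576
  (W=2, Y=0, Z=1, U=1, X=0) weight 1/288
  (W=2, Y=0, Z=1, U=1, X=1) weight 1/288
  (W=2, Y=0, Z=1, U=2, X=0) weight 1/288
  (W=2, Y=0, Z=1, U=2, X=1) weight 1/288
  (W=2, Y=0, Z=1, U=3, X=0) weight 1/576
  (W=2, Y=0, Z=1, U=3, X=1) weight 1/576
  (W=2, Y=1, Z=0, U=0, X=0) weight 1/540
  … 55 more
Group by Z:
  weight(Z=0) = 1/9
  weight(Z=1) = 1/12
Total weight = 1/9 + 1/12 = 7/36
P(Z=0 | obs) = 1/9 / 7/36 = 4/7
P(Z=1 | obs) = 1/12 / 7/36 = 3/7

P(Z = 0 | obs) = 4/7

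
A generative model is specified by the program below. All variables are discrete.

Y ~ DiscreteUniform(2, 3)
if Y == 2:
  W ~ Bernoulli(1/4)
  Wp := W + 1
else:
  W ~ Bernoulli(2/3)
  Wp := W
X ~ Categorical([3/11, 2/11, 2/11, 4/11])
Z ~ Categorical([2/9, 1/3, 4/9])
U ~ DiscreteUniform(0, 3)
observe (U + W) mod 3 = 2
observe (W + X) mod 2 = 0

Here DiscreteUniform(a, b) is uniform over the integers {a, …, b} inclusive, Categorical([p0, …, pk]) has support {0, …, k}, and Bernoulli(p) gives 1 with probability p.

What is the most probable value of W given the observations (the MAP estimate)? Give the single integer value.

argmax_v P(W = v | obs) = 1

Enumerate traces; 24 have nonzero weight after conditioning:
  (Y=2, W=0, X=0, Z=0, U=2) weight 1/176
  (Y=2, W=0, X=0, Z=1, U=2) weight 3/352
  (Y=2, W=0, X=0, Z=2, U=2) weight 1/88
  (Y=2, W=0, X=2, Z=0, U=2) weight 1/264
  (Y=2, W=0, X=2, Z=1, U=2) weight 1/176
  (Y=2, W=0, X=2, Z=2, U=2) weight 1/132
  (Y=2, W=1, X=1, Z=0, U=1) weight 1/792
  (Y=2, W=1, X=1, Z=1, U=1) weight 1/528
  … 16 more
Group by W:
  weight(W=0) = 65/1056
  weight(W=1) = 1/16
Total weight = 65/1056 + 1/16 = 131/1056
P(W=0 | obs) = 65/1056 / 131/1056 = 65/131
P(W=1 | obs) = 1/16 / 131/1056 = 66/131
argmax = 1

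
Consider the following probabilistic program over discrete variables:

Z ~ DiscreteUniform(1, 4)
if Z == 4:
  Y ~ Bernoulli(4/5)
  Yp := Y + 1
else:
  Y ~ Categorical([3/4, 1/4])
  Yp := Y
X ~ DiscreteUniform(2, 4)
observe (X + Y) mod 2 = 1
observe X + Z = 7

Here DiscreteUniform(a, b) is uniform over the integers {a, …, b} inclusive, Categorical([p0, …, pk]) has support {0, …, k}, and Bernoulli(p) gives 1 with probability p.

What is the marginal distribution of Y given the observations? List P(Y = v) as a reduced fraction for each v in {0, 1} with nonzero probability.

Enumerate traces; 2 have nonzero weight after conditioning:
  (Z=3, Y=1, X=4) weight 1/48
  (Z=4, Y=0, X=3) weight 1/60
Group by Y:
  weight(Y=0) = 1/60
  weight(Y=1) = 1/48
Total weight = 1/60 + 1/48 = 3/80
P(Y=0 | obs) = 1/60 / 3/80 = 4/9
P(Y=1 | obs) = 1/48 / 3/80 = 5/9

P(Y=0) = 4/9, P(Y=1) = 5/9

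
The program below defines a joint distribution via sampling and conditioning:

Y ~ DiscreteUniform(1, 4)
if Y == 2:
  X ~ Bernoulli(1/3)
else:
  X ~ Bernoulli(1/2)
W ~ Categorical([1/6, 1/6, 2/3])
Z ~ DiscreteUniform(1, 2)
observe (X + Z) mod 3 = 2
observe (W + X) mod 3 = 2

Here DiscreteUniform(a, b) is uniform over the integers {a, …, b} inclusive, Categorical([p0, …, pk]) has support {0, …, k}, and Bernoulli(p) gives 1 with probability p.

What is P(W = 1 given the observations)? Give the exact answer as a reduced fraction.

Enumerate traces; 8 have nonzero weight after conditioning:
  (Y=1, X=0, W=2, Z=2) weight 1/24
  (Y=1, X=1, W=1, Z=1) weight 1/96
  (Y=2, X=0, W=2, Z=2) weight 1/18
  (Y=2, X=1, W=1, Z=1) weight 1/144
  (Y=3, X=0, W=2, Z=2) weight 1/24
  (Y=3, X=1, W=1, Z=1) weight 1/96
  (Y=4, X=0, W=2, Z=2) weight 1/24
  (Y=4, X=1, W=1, Z=1) weight 1/96
Group by W:
  weight(W=1) = 11/288
  weight(W=2) = 13/72
Total weight = 11/288 + 13/72 = 7/32
P(W=1 | obs) = 11/288 / 7/32 = 11/63
P(W=2 | obs) = 13/72 / 7/32 = 52/63

P(W = 1 | obs) = 11/63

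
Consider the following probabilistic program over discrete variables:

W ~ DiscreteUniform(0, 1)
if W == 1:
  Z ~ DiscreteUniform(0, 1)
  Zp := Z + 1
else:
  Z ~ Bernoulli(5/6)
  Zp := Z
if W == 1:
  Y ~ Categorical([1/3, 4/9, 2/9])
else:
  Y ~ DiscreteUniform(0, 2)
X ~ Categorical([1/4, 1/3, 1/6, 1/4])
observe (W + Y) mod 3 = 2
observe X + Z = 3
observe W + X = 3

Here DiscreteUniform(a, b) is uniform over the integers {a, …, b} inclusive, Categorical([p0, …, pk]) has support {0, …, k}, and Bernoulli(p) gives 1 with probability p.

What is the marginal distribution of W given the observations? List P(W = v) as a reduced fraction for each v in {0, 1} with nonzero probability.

Enumerate traces; 2 have nonzero weight after conditioning:
  (W=0, Z=0, Y=2, X=3) weight 1/144
  (W=1, Z=1, Y=1, X=2) weight 1/54
Group by W:
  weight(W=0) = 1/144
  weight(W=1) = 1/54
Total weight = 1/144 + 1/54 = 11/432
P(W=0 | obs) = 1/144 / 11/432 = 3/11
P(W=1 | obs) = 1/54 / 11/432 = 8/11

P(W=0) = 3/11, P(W=1) = 8/11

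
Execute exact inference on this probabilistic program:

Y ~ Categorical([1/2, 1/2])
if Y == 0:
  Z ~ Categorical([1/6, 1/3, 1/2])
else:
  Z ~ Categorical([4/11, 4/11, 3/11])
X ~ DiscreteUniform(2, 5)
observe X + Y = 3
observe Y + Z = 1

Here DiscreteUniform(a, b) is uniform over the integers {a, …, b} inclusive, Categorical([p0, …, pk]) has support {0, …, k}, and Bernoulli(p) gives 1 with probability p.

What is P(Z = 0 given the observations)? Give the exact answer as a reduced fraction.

P(Z = 0 | obs) = 12/23

Enumerate traces; 2 have nonzero weight after conditioning:
  (Y=0, Z=1, X=3) weight 1/24
  (Y=1, Z=0, X=2) weight 1/22
Group by Z:
  weight(Z=0) = 1/22
  weight(Z=1) = 1/24
Total weight = 1/22 + 1/24 = 23/264
P(Z=0 | obs) = 1/22 / 23/264 = 12/23
P(Z=1 | obs) = 1/24 / 23/264 = 11/23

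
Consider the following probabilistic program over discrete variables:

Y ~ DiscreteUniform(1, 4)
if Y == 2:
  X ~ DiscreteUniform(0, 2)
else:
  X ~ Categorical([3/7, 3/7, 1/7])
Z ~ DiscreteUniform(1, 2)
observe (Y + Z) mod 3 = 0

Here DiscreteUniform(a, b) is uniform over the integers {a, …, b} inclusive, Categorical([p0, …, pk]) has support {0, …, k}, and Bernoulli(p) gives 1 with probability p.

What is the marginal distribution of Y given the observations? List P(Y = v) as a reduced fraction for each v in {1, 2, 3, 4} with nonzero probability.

Enumerate traces; 9 have nonzero weight after conditioning:
  (Y=1, X=0, Z=2) weight 3/56
  (Y=1, X=1, Z=2) weight 3/56
  (Y=1, X=2, Z=2) weight 1/56
  (Y=2, X=0, Z=1) weight 1/24
  (Y=2, X=1, Z=1) weight 1/24
  (Y=2, X=2, Z=1) weight 1/24
  (Y=4, X=0, Z=2) weight 3/56
  (Y=4, X=1, Z=2) weight 3/56
  … 1 more
Group by Y:
  weight(Y=1) = 1/8
  weight(Y=2) = 1/8
  weight(Y=4) = 1/8
Total weight = 1/8 + 1/8 + 1/8 = 3/8
P(Y=1 | obs) = 1/8 / 3/8 = 1/3
P(Y=2 | obs) = 1/8 / 3/8 = 1/3
P(Y=4 | obs) = 1/8 / 3/8 = 1/3

P(Y=1) = 1/3, P(Y=2) = 1/3, P(Y=4) = 1/3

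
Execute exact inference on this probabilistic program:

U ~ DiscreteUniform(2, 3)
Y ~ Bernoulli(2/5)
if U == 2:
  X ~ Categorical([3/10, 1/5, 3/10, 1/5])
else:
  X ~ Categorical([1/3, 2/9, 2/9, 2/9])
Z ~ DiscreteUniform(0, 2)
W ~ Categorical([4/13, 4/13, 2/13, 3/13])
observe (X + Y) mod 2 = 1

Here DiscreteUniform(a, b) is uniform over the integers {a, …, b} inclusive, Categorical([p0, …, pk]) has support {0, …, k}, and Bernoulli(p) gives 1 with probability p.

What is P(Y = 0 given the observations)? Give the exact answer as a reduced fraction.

P(Y = 0 | obs) = 57/109

Enumerate traces; 96 have nonzero weight after conditioning:
  (U=2, Y=0, X=1, Z=0, W=0) weight 2/325
  (U=2, Y=0, X=1, Z=0, W=1) weight 2/325
  (U=2, Y=0, X=1, Z=0, W=2) weight 1/325
  (U=2, Y=0, X=1, Z=0, W=3) weight 3/650
  (U=2, Y=0, X=1, Z=1, W=0) weight 2/325
  (U=2, Y=0, X=1, Z=1, W=1) weight 2/325
  (U=2, Y=0, X=1, Z=1, W=2) weight 1/325
  (U=2, Y=0, X=1, Z=1, W=3) weight 3/650
  (U=2, Y=1, X=0, Z=0, W=0) weight 2/325
  … 87 more
Group by Y:
  weight(Y=0) = 19/75
  weight(Y=1) = 52/225
Total weight = 19/75 + 52/225 = 109/225
P(Y=0 | obs) = 19/75 / 109/225 = 57/109
P(Y=1 | obs) = 52/225 / 109/225 = 52/109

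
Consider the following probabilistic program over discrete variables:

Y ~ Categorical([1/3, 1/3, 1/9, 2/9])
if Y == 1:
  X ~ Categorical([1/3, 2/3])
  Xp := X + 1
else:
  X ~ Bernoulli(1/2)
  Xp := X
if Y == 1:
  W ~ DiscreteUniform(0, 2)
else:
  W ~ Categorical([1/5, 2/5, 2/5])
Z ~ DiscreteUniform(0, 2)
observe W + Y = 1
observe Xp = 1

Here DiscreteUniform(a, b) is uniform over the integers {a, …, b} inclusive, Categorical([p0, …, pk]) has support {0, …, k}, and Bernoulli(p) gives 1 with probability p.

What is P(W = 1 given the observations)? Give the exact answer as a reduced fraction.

Enumerate traces; 6 have nonzero weight after conditioning:
  (Y=0, X=1, W=1, Z=0) weight 1/45
  (Y=0, X=1, W=1, Z=1) weight 1/45
  (Y=0, X=1, W=1, Z=2) weight 1/45
  (Y=1, X=0, W=0, Z=0) weight 1/81
  (Y=1, X=0, W=0, Z=1) weight 1/81
  (Y=1, X=0, W=0, Z=2) weight 1/81
Group by W:
  weight(W=0) = 1/27
  weight(W=1) = 1/15
Total weight = 1/27 + 1/15 = 14/135
P(W=0 | obs) = 1/27 / 14/135 = 5/14
P(W=1 | obs) = 1/15 / 14/135 = 9/14

P(W = 1 | obs) = 9/14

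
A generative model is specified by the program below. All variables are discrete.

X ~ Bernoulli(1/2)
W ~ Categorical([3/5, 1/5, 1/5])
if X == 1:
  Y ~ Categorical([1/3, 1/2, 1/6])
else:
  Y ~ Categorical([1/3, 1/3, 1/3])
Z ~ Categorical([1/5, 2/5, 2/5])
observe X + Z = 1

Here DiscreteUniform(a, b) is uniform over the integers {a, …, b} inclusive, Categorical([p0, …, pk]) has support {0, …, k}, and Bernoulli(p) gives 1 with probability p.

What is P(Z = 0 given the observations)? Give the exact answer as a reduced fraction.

Enumerate traces; 18 have nonzero weight after conditioning:
  (X=0, W=0, Y=0, Z=1) weight 1/25
  (X=0, W=0, Y=1, Z=1) weight 1/25
  (X=0, W=0, Y=2, Z=1) weight 1/25
  (X=0, W=1, Y=0, Z=1) weight 1/75
  (X=0, W=1, Y=1, Z=1) weight 1/75
  (X=0, W=1, Y=2, Z=1) weight 1/75
  (X=0, W=2, Y=0, Z=1) weight 1/75
  (X=0, W=2, Y=1, Z=1) weight 1/75
  (X=1, W=0, Y=0, Z=0) weight 1/50
  … 9 more
Group by Z:
  weight(Z=0) = 1/10
  weight(Z=1) = 1/5
Total weight = 1/10 + 1/5 = 3/10
P(Z=0 | obs) = 1/10 / 3/10 = 1/3
P(Z=1 | obs) = 1/5 / 3/10 = 2/3

P(Z = 0 | obs) = 1/3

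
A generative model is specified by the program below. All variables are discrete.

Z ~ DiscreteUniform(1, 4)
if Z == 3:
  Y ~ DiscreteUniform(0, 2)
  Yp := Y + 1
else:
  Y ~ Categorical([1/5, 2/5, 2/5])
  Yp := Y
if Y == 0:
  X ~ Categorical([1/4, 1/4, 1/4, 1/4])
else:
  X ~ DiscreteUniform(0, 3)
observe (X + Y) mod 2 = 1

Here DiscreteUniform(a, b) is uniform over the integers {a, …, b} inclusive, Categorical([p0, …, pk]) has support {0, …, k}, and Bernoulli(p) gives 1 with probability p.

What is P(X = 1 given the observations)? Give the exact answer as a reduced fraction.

Enumerate traces; 24 have nonzero weight after conditioning:
  (Z=1, Y=0, X=1) weight 1/80
  (Z=1, Y=0, X=3) weight 1/80
  (Z=1, Y=1, X=0) weight 1/40
  (Z=1, Y=1, X=2) weight 1/40
  (Z=1, Y=2, X=1) weight 1/40
  (Z=1, Y=2, X=3) weight 1/40
  (Z=2, Y=0, X=1) weight 1/80
  (Z=2, Y=0, X=3) weight 1/80
  … 16 more
Group by X:
  weight(X=0) = 23/240
  weight(X=1) = 37/240
  weight(X=2) = 23/240
  weight(X=3) = 37/240
Total weight = 23/240 + 37/240 + 23/240 + 37/240 = 1/2
P(X=0 | obs) = 23/240 / 1/2 = 23/120
P(X=1 | obs) = 37/240 / 1/2 = 37/120
P(X=2 | obs) = 23/240 / 1/2 = 23/120
P(X=3 | obs) = 37/240 / 1/2 = 37/120

P(X = 1 | obs) = 37/120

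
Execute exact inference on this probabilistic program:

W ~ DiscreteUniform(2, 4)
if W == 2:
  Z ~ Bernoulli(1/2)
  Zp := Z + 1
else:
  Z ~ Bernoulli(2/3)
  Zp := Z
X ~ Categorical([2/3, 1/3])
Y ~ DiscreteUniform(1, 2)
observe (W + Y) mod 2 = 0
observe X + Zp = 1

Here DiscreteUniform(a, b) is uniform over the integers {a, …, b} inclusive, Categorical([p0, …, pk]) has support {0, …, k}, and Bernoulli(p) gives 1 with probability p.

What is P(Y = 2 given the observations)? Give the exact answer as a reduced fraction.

Enumerate traces; 5 have nonzero weight after conditioning:
  (W=2, Z=0, X=0, Y=2) weight 1/18
  (W=3, Z=0, X=1, Y=1) weight 1/54
  (W=3, Z=1, X=0, Y=1) weight 2/27
  (W=4, Z=0, X=1, Y=2) weight 1/54
  (W=4, Z=1, X=0, Y=2) weight 2/27
Group by Y:
  weight(Y=1) = 5/54
  weight(Y=2) = 4/27
Total weight = 5/54 + 4/27 = 13/54
P(Y=1 | obs) = 5/54 / 13/54 = 5/13
P(Y=2 | obs) = 4/27 / 13/54 = 8/13

P(Y = 2 | obs) = 8/13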